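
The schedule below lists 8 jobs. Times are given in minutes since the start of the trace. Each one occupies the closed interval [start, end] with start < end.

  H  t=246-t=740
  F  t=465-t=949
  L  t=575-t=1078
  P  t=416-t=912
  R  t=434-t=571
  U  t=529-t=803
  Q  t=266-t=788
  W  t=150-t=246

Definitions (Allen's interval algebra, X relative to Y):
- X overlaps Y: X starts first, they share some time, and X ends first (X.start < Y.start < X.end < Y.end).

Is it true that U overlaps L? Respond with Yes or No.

U = [t=529, t=803], L = [t=575, t=1078].
Actual relation of U to L: overlaps.
Asked whether 'overlaps' holds → Yes.

Yes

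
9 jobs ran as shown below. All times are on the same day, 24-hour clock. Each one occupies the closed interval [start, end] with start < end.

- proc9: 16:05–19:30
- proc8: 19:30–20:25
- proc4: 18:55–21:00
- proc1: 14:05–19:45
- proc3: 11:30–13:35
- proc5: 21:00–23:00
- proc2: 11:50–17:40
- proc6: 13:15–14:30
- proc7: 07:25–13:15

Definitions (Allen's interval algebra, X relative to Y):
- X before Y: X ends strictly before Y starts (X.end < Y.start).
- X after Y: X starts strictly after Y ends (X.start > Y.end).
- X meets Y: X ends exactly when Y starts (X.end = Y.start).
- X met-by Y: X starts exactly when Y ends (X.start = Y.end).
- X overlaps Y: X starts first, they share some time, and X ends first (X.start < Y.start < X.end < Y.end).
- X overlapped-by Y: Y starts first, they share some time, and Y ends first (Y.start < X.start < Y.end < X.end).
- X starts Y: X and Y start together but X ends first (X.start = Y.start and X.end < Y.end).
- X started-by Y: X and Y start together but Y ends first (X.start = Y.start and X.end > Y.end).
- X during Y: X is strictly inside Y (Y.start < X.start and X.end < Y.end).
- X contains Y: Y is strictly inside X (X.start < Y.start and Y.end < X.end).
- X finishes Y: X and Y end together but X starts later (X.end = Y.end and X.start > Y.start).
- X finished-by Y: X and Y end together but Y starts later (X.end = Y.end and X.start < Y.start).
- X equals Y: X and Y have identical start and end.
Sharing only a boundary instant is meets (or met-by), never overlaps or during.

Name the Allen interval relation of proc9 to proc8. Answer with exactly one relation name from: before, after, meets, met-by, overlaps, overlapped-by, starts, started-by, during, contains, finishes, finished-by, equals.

meets

proc9 = [16:05, 19:30]; proc8 = [19:30, 20:25].
Compare endpoints: proc9.start < proc8.start, proc9.start < proc8.end, proc9.end = proc8.start, proc9.end < proc8.end.
That pattern is 'meets'.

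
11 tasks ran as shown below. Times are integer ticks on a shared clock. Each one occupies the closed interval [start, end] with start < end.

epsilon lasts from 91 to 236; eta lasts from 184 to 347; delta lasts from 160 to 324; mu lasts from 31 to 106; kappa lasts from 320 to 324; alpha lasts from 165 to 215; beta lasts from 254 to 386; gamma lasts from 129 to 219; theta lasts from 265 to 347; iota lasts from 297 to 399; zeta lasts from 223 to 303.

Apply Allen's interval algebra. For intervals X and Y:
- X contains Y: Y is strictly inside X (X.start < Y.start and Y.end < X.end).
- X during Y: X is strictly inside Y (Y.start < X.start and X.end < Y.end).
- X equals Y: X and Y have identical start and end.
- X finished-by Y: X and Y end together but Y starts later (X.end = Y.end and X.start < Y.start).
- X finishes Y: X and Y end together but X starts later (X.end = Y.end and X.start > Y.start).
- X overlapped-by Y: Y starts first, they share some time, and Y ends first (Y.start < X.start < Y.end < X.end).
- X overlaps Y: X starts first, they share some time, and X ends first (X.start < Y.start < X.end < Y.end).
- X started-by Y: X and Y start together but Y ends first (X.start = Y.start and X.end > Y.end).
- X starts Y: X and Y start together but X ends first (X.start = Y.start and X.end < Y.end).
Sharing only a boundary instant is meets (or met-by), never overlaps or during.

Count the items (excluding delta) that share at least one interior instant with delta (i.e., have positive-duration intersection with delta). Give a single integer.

9

Target delta = [160, 324].
alpha [165, 215] → during → counts.
beta [254, 386] → overlapped-by → counts.
epsilon [91, 236] → overlaps → counts.
eta [184, 347] → overlapped-by → counts.
gamma [129, 219] → overlaps → counts.
iota [297, 399] → overlapped-by → counts.
kappa [320, 324] → finishes → counts.
mu [31, 106] → before → no.
theta [265, 347] → overlapped-by → counts.
zeta [223, 303] → during → counts.
Total: 9.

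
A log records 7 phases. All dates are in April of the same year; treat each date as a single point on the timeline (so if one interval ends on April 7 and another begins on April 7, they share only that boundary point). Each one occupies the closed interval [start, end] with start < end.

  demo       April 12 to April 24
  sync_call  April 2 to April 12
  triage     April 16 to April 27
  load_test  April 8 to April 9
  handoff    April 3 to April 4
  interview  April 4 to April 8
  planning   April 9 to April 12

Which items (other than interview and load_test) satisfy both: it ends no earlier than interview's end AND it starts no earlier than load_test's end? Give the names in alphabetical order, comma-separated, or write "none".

demo, planning, triage

Conditions: its end is no earlier than interview's end (X.end >= April 8) AND its start is no earlier than load_test's end (X.start >= April 9).
demo: end April 24 >= April 8? ✓; start April 12 >= April 9? ✓ → yes.
handoff: end April 4 >= April 8? ✗; start April 3 >= April 9? ✗ → no.
planning: end April 12 >= April 8? ✓; start April 9 >= April 9? ✓ → yes.
sync_call: end April 12 >= April 8? ✓; start April 2 >= April 9? ✗ → no.
triage: end April 27 >= April 8? ✓; start April 16 >= April 9? ✓ → yes.
Result: demo, planning, triage.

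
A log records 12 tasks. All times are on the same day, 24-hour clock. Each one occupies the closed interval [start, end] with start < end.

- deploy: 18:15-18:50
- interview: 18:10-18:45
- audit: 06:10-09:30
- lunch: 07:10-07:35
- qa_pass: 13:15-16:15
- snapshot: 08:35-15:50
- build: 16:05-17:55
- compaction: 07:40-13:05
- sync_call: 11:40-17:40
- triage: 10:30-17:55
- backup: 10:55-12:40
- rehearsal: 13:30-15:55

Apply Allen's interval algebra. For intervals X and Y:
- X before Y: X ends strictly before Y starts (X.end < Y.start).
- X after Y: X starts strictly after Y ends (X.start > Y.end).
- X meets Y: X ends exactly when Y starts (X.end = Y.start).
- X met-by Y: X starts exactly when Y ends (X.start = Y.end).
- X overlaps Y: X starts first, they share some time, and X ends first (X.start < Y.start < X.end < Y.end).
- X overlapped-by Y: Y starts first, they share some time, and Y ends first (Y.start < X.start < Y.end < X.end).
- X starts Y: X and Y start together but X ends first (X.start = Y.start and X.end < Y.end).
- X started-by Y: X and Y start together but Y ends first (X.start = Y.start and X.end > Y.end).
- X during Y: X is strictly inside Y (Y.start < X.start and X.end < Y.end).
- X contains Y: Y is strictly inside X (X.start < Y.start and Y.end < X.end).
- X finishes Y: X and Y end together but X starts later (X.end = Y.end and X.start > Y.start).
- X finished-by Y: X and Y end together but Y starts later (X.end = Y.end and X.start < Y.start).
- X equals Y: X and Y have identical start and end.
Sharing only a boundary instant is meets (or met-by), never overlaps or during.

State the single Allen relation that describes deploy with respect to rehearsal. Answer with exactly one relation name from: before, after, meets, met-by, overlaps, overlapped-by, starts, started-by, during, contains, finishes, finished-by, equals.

deploy = [18:15, 18:50]; rehearsal = [13:30, 15:55].
Compare endpoints: deploy.start > rehearsal.start, deploy.start > rehearsal.end, deploy.end > rehearsal.start, deploy.end > rehearsal.end.
That pattern is 'after'.

after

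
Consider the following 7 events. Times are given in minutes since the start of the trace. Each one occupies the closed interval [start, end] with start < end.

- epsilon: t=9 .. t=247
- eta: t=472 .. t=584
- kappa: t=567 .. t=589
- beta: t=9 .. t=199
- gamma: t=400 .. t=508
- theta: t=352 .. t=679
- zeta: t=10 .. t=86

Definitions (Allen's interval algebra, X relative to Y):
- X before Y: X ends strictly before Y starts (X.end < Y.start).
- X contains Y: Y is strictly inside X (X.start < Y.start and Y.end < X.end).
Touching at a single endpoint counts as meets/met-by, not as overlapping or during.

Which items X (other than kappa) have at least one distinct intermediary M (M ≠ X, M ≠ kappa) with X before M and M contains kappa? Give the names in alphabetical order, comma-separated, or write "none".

beta, epsilon, zeta

Target kappa = [t=567, t=589].
Intermediaries M with M contains kappa: theta.
Via theta — items with X before theta: beta, epsilon, zeta.
Union: beta, epsilon, zeta.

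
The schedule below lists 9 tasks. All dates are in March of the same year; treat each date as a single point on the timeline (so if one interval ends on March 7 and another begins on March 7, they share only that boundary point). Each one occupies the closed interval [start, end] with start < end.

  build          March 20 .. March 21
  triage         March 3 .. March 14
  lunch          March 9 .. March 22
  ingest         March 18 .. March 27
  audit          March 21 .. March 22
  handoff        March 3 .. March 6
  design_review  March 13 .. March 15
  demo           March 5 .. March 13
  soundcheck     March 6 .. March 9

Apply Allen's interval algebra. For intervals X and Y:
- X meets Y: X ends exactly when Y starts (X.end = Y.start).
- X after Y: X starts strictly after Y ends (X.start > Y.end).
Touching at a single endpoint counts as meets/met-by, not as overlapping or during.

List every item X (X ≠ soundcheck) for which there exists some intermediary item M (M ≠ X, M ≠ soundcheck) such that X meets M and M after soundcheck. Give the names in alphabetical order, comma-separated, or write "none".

build, demo

Target soundcheck = [March 6, March 9].
Intermediaries M with M after soundcheck: audit, build, design_review, ingest.
Via audit — items with X meets audit: build.
Via build — items with X meets build: none.
Via design_review — items with X meets design_review: demo.
Via ingest — items with X meets ingest: none.
Union: build, demo.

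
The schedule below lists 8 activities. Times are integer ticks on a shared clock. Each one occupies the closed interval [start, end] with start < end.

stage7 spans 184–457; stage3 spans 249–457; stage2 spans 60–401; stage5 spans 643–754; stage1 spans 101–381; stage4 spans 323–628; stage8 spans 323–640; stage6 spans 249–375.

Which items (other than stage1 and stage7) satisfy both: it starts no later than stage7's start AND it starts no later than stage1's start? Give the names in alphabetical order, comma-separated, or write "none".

stage2

Conditions: its start is no later than stage7's start (X.start <= 184) AND its start is no later than stage1's start (X.start <= 101).
stage2: start 60 <= 184? ✓; start 60 <= 101? ✓ → yes.
stage3: start 249 <= 184? ✗; start 249 <= 101? ✗ → no.
stage4: start 323 <= 184? ✗; start 323 <= 101? ✗ → no.
stage5: start 643 <= 184? ✗; start 643 <= 101? ✗ → no.
stage6: start 249 <= 184? ✗; start 249 <= 101? ✗ → no.
stage8: start 323 <= 184? ✗; start 323 <= 101? ✗ → no.
Result: stage2.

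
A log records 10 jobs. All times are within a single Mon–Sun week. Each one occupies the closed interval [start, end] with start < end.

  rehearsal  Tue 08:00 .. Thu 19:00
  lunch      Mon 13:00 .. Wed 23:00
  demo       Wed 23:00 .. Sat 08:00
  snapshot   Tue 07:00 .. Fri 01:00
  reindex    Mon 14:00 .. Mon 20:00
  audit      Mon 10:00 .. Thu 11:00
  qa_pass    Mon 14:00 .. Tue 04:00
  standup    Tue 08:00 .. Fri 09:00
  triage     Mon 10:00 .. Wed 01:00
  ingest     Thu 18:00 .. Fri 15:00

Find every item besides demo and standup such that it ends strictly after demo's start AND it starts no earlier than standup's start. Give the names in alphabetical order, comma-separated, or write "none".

Conditions: its end is strictly after demo's start (X.end > Wed 23:00) AND its start is no earlier than standup's start (X.start >= Tue 08:00).
audit: end Thu 11:00 > Wed 23:00? ✓; start Mon 10:00 >= Tue 08:00? ✗ → no.
ingest: end Fri 15:00 > Wed 23:00? ✓; start Thu 18:00 >= Tue 08:00? ✓ → yes.
lunch: end Wed 23:00 > Wed 23:00? ✗; start Mon 13:00 >= Tue 08:00? ✗ → no.
qa_pass: end Tue 04:00 > Wed 23:00? ✗; start Mon 14:00 >= Tue 08:00? ✗ → no.
rehearsal: end Thu 19:00 > Wed 23:00? ✓; start Tue 08:00 >= Tue 08:00? ✓ → yes.
reindex: end Mon 20:00 > Wed 23:00? ✗; start Mon 14:00 >= Tue 08:00? ✗ → no.
snapshot: end Fri 01:00 > Wed 23:00? ✓; start Tue 07:00 >= Tue 08:00? ✗ → no.
triage: end Wed 01:00 > Wed 23:00? ✗; start Mon 10:00 >= Tue 08:00? ✗ → no.
Result: ingest, rehearsal.

ingest, rehearsal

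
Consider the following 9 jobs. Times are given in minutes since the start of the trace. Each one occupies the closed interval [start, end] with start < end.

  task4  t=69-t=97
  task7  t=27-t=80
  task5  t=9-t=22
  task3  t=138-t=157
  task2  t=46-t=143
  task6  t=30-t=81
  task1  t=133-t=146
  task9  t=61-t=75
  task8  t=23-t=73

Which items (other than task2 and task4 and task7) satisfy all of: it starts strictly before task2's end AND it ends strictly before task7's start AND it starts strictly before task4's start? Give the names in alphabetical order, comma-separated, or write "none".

Conditions: its start is strictly before task2's end (X.start < t=143) AND its end is strictly before task7's start (X.end < t=27) AND its start is strictly before task4's start (X.start < t=69).
task1: start t=133 < t=143? ✓; end t=146 < t=27? ✗; start t=133 < t=69? ✗ → no.
task3: start t=138 < t=143? ✓; end t=157 < t=27? ✗; start t=138 < t=69? ✗ → no.
task5: start t=9 < t=143? ✓; end t=22 < t=27? ✓; start t=9 < t=69? ✓ → yes.
task6: start t=30 < t=143? ✓; end t=81 < t=27? ✗; start t=30 < t=69? ✓ → no.
task8: start t=23 < t=143? ✓; end t=73 < t=27? ✗; start t=23 < t=69? ✓ → no.
task9: start t=61 < t=143? ✓; end t=75 < t=27? ✗; start t=61 < t=69? ✓ → no.
Result: task5.

task5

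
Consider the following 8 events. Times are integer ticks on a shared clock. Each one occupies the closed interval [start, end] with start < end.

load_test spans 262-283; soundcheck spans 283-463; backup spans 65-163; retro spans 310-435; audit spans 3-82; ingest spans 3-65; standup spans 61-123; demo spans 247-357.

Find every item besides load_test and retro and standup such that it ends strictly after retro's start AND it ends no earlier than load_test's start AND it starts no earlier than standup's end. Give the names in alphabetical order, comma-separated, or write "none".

Conditions: its end is strictly after retro's start (X.end > 310) AND its end is no earlier than load_test's start (X.end >= 262) AND its start is no earlier than standup's end (X.start >= 123).
audit: end 82 > 310? ✗; end 82 >= 262? ✗; start 3 >= 123? ✗ → no.
backup: end 163 > 310? ✗; end 163 >= 262? ✗; start 65 >= 123? ✗ → no.
demo: end 357 > 310? ✓; end 357 >= 262? ✓; start 247 >= 123? ✓ → yes.
ingest: end 65 > 310? ✗; end 65 >= 262? ✗; start 3 >= 123? ✗ → no.
soundcheck: end 463 > 310? ✓; end 463 >= 262? ✓; start 283 >= 123? ✓ → yes.
Result: demo, soundcheck.

demo, soundcheck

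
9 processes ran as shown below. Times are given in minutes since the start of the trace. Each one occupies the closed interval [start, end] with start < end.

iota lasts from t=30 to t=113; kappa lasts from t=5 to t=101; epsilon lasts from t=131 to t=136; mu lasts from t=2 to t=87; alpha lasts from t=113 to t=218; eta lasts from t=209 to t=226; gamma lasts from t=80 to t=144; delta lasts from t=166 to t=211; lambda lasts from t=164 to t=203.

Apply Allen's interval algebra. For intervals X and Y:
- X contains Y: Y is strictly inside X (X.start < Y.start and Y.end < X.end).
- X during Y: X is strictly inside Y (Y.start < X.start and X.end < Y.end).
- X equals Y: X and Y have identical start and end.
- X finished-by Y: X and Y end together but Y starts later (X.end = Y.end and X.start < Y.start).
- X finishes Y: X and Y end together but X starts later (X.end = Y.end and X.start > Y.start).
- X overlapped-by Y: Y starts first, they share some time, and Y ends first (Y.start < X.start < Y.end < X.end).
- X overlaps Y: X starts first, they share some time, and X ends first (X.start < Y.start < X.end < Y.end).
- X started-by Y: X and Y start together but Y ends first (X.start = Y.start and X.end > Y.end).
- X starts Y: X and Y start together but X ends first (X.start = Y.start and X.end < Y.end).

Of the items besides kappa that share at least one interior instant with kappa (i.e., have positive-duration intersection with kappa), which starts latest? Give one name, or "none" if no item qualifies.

Target kappa = [t=5, t=101].
alpha [t=113, t=218] → after → excluded.
delta [t=166, t=211] → after → excluded.
epsilon [t=131, t=136] → after → excluded.
eta [t=209, t=226] → after → excluded.
gamma [t=80, t=144] → overlapped-by → candidate.
iota [t=30, t=113] → overlapped-by → candidate.
lambda [t=164, t=203] → after → excluded.
mu [t=2, t=87] → overlaps → candidate.
Among candidates, latest start is t=80 → gamma.

gamma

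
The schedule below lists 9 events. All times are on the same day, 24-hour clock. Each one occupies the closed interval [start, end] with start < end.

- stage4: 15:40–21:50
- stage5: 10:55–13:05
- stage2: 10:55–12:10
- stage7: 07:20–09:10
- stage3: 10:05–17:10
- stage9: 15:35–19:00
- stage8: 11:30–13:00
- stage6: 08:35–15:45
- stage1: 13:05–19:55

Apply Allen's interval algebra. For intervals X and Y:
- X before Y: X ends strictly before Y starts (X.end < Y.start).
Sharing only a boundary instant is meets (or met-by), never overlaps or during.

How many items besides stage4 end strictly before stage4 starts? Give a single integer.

Target stage4 = [15:40, 21:50].
stage1 [13:05, 19:55] → overlaps → no.
stage2 [10:55, 12:10] → before → counts.
stage3 [10:05, 17:10] → overlaps → no.
stage5 [10:55, 13:05] → before → counts.
stage6 [08:35, 15:45] → overlaps → no.
stage7 [07:20, 09:10] → before → counts.
stage8 [11:30, 13:00] → before → counts.
stage9 [15:35, 19:00] → overlaps → no.
Total: 4.

4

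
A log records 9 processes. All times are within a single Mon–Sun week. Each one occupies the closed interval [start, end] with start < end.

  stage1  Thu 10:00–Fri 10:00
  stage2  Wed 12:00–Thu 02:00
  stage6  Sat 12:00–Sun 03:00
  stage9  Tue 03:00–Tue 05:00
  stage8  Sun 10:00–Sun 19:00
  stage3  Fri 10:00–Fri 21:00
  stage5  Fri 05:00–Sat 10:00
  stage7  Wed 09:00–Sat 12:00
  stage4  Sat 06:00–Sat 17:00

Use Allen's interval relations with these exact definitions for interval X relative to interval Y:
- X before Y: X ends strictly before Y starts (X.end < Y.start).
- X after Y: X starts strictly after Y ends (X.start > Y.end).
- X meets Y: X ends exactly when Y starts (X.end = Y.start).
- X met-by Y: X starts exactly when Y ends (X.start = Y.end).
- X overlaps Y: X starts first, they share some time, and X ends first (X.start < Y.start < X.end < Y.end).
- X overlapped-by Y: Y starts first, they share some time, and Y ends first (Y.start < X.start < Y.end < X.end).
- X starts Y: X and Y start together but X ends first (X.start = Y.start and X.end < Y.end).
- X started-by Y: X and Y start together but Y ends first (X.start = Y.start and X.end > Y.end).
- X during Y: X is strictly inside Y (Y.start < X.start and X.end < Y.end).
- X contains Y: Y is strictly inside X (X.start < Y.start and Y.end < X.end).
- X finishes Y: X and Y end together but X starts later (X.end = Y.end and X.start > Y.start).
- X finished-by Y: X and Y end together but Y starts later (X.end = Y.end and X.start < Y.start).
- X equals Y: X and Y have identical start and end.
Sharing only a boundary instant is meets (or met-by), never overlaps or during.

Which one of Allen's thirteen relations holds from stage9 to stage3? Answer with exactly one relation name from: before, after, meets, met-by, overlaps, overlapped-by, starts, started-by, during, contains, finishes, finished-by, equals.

stage9 = [Tue 03:00, Tue 05:00]; stage3 = [Fri 10:00, Fri 21:00].
Compare endpoints: stage9.start < stage3.start, stage9.start < stage3.end, stage9.end < stage3.start, stage9.end < stage3.end.
That pattern is 'before'.

before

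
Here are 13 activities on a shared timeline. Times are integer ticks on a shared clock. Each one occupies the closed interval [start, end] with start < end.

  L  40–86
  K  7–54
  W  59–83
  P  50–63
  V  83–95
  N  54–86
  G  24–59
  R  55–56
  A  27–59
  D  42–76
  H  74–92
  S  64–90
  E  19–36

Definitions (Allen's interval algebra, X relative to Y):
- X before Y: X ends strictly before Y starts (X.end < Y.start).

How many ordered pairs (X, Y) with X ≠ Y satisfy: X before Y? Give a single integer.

Checking all 156 ordered pairs for relation 'before'; matching pairs in alphabetical order:
(A, H): A before H ✓
(A, S): A before S ✓
(A, V): A before V ✓
(D, V): D before V ✓
(E, D): E before D ✓
(E, H): E before H ✓
(E, L): E before L ✓
(E, N): E before N ✓
(E, P): E before P ✓
(E, R): E before R ✓
(E, S): E before S ✓
(E, V): E before V ✓
(E, W): E before W ✓
(G, H): G before H ✓
(G, S): G before S ✓
(G, V): G before V ✓
(K, H): K before H ✓
(K, R): K before R ✓
(K, S): K before S ✓
(K, V): K before V ✓
(K, W): K before W ✓
(P, H): P before H ✓
(P, S): P before S ✓
(P, V): P before V ✓
... plus 4 further pairs not listed.
Count: 28.

28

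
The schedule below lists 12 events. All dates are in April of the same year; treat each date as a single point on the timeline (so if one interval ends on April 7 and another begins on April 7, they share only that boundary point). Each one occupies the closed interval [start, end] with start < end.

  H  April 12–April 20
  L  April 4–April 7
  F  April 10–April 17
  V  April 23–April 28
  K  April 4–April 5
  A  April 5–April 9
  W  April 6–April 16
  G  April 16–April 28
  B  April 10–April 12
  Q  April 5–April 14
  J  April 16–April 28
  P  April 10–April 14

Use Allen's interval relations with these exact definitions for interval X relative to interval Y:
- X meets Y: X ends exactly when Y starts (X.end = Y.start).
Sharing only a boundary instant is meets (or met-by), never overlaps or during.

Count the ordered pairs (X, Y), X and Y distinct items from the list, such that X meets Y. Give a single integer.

Checking all 132 ordered pairs for relation 'meets'; matching pairs in alphabetical order:
(B, H): B meets H ✓
(K, A): K meets A ✓
(K, Q): K meets Q ✓
(W, G): W meets G ✓
(W, J): W meets J ✓
Count: 5.

5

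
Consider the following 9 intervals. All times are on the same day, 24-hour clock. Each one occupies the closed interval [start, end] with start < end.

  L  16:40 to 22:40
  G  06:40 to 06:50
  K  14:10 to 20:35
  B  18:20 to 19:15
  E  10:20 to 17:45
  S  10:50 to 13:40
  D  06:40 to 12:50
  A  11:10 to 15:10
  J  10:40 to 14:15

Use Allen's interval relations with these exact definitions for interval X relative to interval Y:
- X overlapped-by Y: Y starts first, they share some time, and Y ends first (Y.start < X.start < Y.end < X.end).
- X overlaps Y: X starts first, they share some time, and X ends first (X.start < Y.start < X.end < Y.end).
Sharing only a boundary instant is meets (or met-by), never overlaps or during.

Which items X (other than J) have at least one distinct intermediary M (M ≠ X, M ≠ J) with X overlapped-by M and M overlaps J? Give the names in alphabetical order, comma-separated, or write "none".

Target J = [10:40, 14:15].
Intermediaries M with M overlaps J: D.
Via D — items with X overlapped-by D: A, E, S.
Union: A, E, S.

A, E, S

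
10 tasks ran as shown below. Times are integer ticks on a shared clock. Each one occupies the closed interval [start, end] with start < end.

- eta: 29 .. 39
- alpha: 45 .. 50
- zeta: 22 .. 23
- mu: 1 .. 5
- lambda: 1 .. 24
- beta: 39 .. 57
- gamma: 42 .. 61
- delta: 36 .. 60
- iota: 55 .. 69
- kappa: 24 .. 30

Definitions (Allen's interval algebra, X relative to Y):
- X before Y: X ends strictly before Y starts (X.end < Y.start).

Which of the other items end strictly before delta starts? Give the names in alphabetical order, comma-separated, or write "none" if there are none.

Target delta = [36, 60].
alpha [45, 50] → during → no.
beta [39, 57] → during → no.
eta [29, 39] → overlaps → no.
gamma [42, 61] → overlapped-by → no.
iota [55, 69] → overlapped-by → no.
kappa [24, 30] → before → yes.
lambda [1, 24] → before → yes.
mu [1, 5] → before → yes.
zeta [22, 23] → before → yes.
Result: kappa, lambda, mu, zeta.

kappa, lambda, mu, zeta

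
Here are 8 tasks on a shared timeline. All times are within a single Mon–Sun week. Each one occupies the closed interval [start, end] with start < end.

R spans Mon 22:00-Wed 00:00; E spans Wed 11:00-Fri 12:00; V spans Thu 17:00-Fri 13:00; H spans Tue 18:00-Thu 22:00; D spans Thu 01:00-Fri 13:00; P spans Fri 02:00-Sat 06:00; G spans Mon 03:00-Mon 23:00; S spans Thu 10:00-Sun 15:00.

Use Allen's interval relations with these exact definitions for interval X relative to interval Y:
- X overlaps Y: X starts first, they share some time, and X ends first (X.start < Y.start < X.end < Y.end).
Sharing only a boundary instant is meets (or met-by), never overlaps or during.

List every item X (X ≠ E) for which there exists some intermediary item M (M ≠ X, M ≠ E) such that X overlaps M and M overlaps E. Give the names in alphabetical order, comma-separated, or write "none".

Target E = [Wed 11:00, Fri 12:00].
Intermediaries M with M overlaps E: H.
Via H — items with X overlaps H: R.
Union: R.

R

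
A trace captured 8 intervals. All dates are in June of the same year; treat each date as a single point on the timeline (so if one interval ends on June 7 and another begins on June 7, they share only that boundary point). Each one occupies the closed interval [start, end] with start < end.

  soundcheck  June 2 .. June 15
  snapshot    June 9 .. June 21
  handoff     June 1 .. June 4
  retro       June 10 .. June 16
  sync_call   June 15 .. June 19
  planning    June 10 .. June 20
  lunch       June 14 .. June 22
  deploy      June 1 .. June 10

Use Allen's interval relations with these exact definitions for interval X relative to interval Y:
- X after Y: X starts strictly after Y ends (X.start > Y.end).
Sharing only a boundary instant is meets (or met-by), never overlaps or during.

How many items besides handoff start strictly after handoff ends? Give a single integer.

Target handoff = [June 1, June 4].
deploy [June 1, June 10] → started-by → no.
lunch [June 14, June 22] → after → counts.
planning [June 10, June 20] → after → counts.
retro [June 10, June 16] → after → counts.
snapshot [June 9, June 21] → after → counts.
soundcheck [June 2, June 15] → overlapped-by → no.
sync_call [June 15, June 19] → after → counts.
Total: 5.

5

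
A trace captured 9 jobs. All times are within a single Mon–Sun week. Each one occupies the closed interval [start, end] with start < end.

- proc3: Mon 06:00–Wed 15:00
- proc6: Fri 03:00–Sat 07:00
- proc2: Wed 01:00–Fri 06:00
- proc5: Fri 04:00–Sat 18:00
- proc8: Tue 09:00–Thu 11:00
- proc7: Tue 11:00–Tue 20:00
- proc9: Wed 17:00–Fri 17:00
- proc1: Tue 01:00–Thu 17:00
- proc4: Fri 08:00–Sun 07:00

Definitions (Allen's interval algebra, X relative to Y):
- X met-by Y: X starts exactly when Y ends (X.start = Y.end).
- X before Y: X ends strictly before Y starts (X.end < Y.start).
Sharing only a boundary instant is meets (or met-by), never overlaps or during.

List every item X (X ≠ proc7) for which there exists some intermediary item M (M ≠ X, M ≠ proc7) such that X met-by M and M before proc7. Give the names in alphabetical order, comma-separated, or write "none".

Target proc7 = [Tue 11:00, Tue 20:00].
Intermediaries M with M before proc7: none.
Union: none.

none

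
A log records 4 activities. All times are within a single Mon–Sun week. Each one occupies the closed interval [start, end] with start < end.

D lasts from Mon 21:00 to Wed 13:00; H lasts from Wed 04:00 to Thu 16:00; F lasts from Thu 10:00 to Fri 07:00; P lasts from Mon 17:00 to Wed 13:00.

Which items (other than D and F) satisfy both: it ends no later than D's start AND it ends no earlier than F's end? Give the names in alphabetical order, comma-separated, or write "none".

none

Conditions: its end is no later than D's start (X.end <= Mon 21:00) AND its end is no earlier than F's end (X.end >= Fri 07:00).
H: end Thu 16:00 <= Mon 21:00? ✗; end Thu 16:00 >= Fri 07:00? ✗ → no.
P: end Wed 13:00 <= Mon 21:00? ✗; end Wed 13:00 >= Fri 07:00? ✗ → no.
Result: none.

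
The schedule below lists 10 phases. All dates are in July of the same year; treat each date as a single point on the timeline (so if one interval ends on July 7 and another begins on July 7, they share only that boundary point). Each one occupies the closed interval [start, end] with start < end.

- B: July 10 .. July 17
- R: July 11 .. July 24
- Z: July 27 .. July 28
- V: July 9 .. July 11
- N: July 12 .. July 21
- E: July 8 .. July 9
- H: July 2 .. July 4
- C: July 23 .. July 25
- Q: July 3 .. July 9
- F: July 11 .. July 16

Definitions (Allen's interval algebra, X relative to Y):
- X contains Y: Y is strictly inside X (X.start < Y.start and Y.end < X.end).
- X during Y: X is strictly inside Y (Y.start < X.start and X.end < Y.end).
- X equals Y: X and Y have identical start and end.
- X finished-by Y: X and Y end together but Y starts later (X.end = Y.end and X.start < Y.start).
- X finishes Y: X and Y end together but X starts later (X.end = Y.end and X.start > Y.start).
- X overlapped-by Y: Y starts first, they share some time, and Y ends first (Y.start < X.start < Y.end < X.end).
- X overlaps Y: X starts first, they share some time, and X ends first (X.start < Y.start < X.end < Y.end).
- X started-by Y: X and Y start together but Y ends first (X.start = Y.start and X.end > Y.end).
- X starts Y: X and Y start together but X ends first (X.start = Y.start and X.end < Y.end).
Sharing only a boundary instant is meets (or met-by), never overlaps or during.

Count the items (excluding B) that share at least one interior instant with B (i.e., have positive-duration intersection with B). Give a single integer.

4

Target B = [July 10, July 17].
C [July 23, July 25] → after → no.
E [July 8, July 9] → before → no.
F [July 11, July 16] → during → counts.
H [July 2, July 4] → before → no.
N [July 12, July 21] → overlapped-by → counts.
Q [July 3, July 9] → before → no.
R [July 11, July 24] → overlapped-by → counts.
V [July 9, July 11] → overlaps → counts.
Z [July 27, July 28] → after → no.
Total: 4.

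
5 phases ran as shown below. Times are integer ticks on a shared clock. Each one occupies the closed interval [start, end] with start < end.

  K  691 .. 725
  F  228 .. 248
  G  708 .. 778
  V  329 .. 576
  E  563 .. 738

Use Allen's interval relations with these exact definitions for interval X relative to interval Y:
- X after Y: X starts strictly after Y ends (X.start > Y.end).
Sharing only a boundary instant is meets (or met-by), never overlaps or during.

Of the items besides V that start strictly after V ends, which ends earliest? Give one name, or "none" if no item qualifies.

K

Target V = [329, 576].
E [563, 738] → overlapped-by → excluded.
F [228, 248] → before → excluded.
G [708, 778] → after → candidate.
K [691, 725] → after → candidate.
Among candidates, earliest end is 725 → K.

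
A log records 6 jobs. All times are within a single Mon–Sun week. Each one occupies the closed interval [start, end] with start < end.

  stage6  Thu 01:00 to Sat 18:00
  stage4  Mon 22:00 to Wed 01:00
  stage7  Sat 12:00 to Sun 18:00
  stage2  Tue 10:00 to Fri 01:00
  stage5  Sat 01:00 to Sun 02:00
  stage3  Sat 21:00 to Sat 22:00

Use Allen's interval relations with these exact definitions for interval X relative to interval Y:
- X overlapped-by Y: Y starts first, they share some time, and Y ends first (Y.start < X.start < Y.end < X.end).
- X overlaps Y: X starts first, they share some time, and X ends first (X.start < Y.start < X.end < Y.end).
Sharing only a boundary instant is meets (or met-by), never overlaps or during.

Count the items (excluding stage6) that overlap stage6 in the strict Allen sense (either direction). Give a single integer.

3

Target stage6 = [Thu 01:00, Sat 18:00].
stage2 [Tue 10:00, Fri 01:00] → overlaps → counts.
stage3 [Sat 21:00, Sat 22:00] → after → no.
stage4 [Mon 22:00, Wed 01:00] → before → no.
stage5 [Sat 01:00, Sun 02:00] → overlapped-by → counts.
stage7 [Sat 12:00, Sun 18:00] → overlapped-by → counts.
Total: 3.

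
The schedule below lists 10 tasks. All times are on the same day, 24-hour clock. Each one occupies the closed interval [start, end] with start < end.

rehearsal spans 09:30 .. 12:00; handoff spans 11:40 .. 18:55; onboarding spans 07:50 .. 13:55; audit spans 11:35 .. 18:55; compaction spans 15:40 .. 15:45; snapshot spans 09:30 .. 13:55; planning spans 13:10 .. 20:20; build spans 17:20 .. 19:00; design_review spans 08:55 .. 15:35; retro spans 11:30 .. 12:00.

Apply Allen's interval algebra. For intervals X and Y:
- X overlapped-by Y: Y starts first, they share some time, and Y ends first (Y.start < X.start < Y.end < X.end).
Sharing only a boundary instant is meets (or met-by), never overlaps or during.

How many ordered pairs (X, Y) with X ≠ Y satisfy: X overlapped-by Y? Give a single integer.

Checking all 90 ordered pairs for relation 'overlapped-by'; matching pairs in alphabetical order:
(audit, design_review): audit overlapped-by design_review ✓
(audit, onboarding): audit overlapped-by onboarding ✓
(audit, rehearsal): audit overlapped-by rehearsal ✓
(audit, retro): audit overlapped-by retro ✓
(audit, snapshot): audit overlapped-by snapshot ✓
(build, audit): build overlapped-by audit ✓
(build, handoff): build overlapped-by handoff ✓
(design_review, onboarding): design_review overlapped-by onboarding ✓
(handoff, design_review): handoff overlapped-by design_review ✓
(handoff, onboarding): handoff overlapped-by onboarding ✓
(handoff, rehearsal): handoff overlapped-by rehearsal ✓
(handoff, retro): handoff overlapped-by retro ✓
(handoff, snapshot): handoff overlapped-by snapshot ✓
(planning, audit): planning overlapped-by audit ✓
(planning, design_review): planning overlapped-by design_review ✓
(planning, handoff): planning overlapped-by handoff ✓
(planning, onboarding): planning overlapped-by onboarding ✓
(planning, snapshot): planning overlapped-by snapshot ✓
Count: 18.

18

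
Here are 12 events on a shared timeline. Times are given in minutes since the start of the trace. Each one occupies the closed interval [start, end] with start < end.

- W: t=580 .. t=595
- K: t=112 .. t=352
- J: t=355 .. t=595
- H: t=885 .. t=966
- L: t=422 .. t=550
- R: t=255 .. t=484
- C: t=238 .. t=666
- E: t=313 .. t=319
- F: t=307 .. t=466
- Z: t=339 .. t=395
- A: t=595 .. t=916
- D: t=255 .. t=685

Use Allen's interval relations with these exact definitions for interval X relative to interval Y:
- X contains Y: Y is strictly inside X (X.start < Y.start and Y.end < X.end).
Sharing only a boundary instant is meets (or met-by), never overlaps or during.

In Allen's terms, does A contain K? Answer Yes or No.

No

A = [t=595, t=916], K = [t=112, t=352].
Actual relation of A to K: after.
Asked whether 'contains' holds → No.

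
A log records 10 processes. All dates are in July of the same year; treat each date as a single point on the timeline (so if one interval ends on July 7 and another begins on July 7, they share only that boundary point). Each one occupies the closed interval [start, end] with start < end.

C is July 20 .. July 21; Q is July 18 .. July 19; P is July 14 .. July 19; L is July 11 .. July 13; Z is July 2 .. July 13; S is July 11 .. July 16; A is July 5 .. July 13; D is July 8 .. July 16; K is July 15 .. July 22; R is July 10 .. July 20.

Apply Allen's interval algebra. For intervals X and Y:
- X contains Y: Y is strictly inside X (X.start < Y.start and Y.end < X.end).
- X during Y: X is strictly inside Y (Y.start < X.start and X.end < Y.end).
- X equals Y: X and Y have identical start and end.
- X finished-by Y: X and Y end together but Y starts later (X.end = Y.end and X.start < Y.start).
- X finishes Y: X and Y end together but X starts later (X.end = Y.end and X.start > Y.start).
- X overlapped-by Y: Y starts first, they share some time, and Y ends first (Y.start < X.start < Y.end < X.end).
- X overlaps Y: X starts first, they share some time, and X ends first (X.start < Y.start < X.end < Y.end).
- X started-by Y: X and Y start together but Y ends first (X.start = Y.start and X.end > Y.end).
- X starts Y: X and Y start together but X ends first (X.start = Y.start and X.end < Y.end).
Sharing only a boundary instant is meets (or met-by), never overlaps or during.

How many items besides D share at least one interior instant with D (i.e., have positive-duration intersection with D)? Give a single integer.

Target D = [July 8, July 16].
A [July 5, July 13] → overlaps → counts.
C [July 20, July 21] → after → no.
K [July 15, July 22] → overlapped-by → counts.
L [July 11, July 13] → during → counts.
P [July 14, July 19] → overlapped-by → counts.
Q [July 18, July 19] → after → no.
R [July 10, July 20] → overlapped-by → counts.
S [July 11, July 16] → finishes → counts.
Z [July 2, July 13] → overlaps → counts.
Total: 7.

7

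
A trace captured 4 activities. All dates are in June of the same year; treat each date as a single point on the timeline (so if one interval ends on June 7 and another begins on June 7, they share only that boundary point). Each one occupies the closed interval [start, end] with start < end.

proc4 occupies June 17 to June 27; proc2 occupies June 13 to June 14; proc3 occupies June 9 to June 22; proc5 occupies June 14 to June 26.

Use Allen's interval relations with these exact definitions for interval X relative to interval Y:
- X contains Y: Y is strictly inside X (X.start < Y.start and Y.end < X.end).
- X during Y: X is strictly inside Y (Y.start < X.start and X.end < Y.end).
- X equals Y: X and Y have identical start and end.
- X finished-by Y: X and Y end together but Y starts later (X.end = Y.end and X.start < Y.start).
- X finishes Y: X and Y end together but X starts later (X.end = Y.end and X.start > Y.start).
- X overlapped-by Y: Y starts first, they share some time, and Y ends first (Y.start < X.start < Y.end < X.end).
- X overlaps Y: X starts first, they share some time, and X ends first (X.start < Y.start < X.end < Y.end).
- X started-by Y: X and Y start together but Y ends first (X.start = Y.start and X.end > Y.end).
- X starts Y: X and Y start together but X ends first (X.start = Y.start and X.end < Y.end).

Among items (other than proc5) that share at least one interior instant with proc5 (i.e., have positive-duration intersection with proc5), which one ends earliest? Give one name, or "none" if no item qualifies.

proc3

Target proc5 = [June 14, June 26].
proc2 [June 13, June 14] → meets → excluded.
proc3 [June 9, June 22] → overlaps → candidate.
proc4 [June 17, June 27] → overlapped-by → candidate.
Among candidates, earliest end is June 22 → proc3.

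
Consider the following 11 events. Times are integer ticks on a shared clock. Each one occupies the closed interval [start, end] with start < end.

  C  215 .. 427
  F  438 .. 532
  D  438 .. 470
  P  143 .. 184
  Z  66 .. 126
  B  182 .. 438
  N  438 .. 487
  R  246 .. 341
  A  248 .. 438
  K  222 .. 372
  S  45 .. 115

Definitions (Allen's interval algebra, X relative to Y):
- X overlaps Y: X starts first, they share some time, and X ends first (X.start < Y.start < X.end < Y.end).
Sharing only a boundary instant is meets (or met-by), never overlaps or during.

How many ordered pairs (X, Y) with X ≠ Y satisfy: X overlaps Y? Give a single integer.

5

Checking all 110 ordered pairs for relation 'overlaps'; matching pairs in alphabetical order:
(C, A): C overlaps A ✓
(K, A): K overlaps A ✓
(P, B): P overlaps B ✓
(R, A): R overlaps A ✓
(S, Z): S overlaps Z ✓
Count: 5.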